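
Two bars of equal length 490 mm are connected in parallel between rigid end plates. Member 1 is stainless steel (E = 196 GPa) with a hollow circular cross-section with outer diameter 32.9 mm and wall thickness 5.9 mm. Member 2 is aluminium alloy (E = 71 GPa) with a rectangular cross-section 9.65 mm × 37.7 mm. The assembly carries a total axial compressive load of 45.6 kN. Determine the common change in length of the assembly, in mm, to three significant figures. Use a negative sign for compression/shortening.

-0.180 mm

A_1 = 500.5 mm².
A_2 = 363.8 mm².
Equal strain + equilibrium ⇒ each member carries load in proportion to AE: A₁E₁ = 98090000 N, A₂E₂ = 25830000 N, ΣAE = 123900000 N.
δ = PL/ΣAE = -45600·490/123900000 = -0.1803 mm.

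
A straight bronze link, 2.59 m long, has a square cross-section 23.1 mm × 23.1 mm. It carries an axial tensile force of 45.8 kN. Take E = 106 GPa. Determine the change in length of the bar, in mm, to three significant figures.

2.10 mm

A = 533.6 mm².
δ_mech = NL/(AE) = 45800·2590/(533.6·106000) = 2.097 mm.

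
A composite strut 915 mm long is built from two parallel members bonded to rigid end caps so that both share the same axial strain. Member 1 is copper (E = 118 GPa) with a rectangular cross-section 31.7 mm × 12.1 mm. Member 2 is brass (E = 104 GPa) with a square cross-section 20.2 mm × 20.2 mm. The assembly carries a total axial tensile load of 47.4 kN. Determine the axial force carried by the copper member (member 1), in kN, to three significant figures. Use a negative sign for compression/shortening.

A_1 = 383.6 mm².
A_2 = 408 mm².
Equal strain + equilibrium ⇒ each member carries load in proportion to AE: A₁E₁ = 45260000 N, A₂E₂ = 42440000 N, ΣAE = 87700000 N.
F₁ = P·A₁E₁/ΣAE = 47400·45260000/87700000 = 24460 N.

24.5 kN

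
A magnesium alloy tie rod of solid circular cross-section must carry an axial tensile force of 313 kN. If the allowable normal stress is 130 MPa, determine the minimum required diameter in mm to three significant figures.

55.4 mm

Required area A ≥ P/σ_allow = 313000/130 = 2408 mm².
For a solid circular section, d ≥ √(4A/π) = 55.37 mm.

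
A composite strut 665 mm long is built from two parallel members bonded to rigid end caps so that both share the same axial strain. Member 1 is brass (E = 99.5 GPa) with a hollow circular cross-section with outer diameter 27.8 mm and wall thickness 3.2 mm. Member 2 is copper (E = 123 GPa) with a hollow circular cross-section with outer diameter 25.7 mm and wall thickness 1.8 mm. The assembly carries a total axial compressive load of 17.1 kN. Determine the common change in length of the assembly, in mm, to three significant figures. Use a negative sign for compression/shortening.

-0.276 mm

A_1 = 247.3 mm².
A_2 = 135.2 mm².
Equal strain + equilibrium ⇒ each member carries load in proportion to AE: A₁E₁ = 24610000 N, A₂E₂ = 16620000 N, ΣAE = 41230000 N.
δ = PL/ΣAE = -17100·665/41230000 = -0.2758 mm.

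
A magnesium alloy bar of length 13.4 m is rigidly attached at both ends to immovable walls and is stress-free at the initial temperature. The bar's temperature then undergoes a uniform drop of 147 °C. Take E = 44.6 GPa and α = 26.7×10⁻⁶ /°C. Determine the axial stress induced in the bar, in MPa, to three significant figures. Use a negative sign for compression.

175 MPa

Free thermal expansion αLΔT = 26.7e-6 · 13400 · -147 = -52.59 mm.
The walls impose strain ε = −(-52.59)/13400 = 3.9249e-03; σ = Eε = 44600 · 3.9249e-03 = 175.1 MPa.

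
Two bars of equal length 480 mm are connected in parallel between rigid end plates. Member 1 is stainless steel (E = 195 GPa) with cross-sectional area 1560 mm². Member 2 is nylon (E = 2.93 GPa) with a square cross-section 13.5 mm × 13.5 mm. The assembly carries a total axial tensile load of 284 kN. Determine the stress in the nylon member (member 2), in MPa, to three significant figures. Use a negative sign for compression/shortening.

A_2 = 182.2 mm².
Equal strain + equilibrium ⇒ each member carries load in proportion to AE: A₁E₁ = 304200000 N, A₂E₂ = 534000 N, ΣAE = 304700000 N.
σ₂ = P·E₂/ΣAE = 284000·2930/304700000 = 2.731 MPa.

2.73 MPa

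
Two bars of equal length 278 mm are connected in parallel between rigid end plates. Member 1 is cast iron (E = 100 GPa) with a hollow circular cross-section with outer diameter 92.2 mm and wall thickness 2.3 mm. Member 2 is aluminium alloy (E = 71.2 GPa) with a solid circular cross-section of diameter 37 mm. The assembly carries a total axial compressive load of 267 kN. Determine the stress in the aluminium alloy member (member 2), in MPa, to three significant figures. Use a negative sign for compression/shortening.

A_1 = 649.6 mm².
A_2 = 1075 mm².
Equal strain + equilibrium ⇒ each member carries load in proportion to AE: A₁E₁ = 64960000 N, A₂E₂ = 76550000 N, ΣAE = 141500000 N.
σ₂ = P·E₂/ΣAE = -267000·71200/141500000 = -134.3 MPa.

-134 MPa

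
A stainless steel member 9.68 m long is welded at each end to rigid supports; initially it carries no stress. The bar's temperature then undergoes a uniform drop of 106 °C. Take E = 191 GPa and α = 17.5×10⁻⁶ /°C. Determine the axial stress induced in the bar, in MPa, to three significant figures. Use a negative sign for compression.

354 MPa

Free thermal expansion αLΔT = 17.5e-6 · 9680 · -106 = -17.96 mm.
The walls impose strain ε = −(-17.96)/9680 = 1.8550e-03; σ = Eε = 191000 · 1.8550e-03 = 354.3 MPa.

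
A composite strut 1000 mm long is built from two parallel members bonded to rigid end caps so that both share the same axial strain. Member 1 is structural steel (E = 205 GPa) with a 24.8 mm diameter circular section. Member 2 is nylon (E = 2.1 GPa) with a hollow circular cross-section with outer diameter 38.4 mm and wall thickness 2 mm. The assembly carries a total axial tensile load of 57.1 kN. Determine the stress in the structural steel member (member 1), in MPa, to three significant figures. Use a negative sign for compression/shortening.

A_1 = 483.1 mm².
A_2 = 228.7 mm².
Equal strain + equilibrium ⇒ each member carries load in proportion to AE: A₁E₁ = 99030000 N, A₂E₂ = 480300 N, ΣAE = 99510000 N.
σ₁ = P·E₁/ΣAE = 57100·205000/99510000 = 117.6 MPa.

118 MPa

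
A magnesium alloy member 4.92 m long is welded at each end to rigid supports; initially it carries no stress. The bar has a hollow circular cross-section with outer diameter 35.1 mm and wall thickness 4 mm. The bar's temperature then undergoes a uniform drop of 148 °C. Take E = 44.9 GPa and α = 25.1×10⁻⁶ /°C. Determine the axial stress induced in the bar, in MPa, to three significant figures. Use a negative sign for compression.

167 MPa

Free thermal expansion αLΔT = 25.1e-6 · 4920 · -148 = -18.28 mm.
The walls impose strain ε = −(-18.28)/4920 = 3.7148e-03; σ = Eε = 44900 · 3.7148e-03 = 166.8 MPa.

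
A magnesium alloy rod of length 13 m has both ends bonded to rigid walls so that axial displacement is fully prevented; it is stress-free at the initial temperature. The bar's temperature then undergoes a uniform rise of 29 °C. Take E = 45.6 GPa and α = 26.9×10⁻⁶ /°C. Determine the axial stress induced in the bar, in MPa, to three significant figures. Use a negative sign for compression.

Free thermal expansion αLΔT = 26.9e-6 · 13000 · 29 = 10.14 mm.
The walls impose strain ε = −(10.14)/13000 = -7.8010e-04; σ = Eε = 45600 · -7.8010e-04 = -35.57 MPa.

-35.6 MPa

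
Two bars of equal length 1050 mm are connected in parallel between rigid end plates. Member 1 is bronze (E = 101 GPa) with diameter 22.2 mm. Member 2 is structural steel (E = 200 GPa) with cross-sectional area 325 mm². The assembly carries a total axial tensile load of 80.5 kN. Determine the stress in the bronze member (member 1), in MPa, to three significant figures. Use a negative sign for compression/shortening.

78.1 MPa

A_1 = 387.1 mm².
Equal strain + equilibrium ⇒ each member carries load in proportion to AE: A₁E₁ = 39090000 N, A₂E₂ = 65000000 N, ΣAE = 104100000 N.
σ₁ = P·E₁/ΣAE = 80500·101000/104100000 = 78.11 MPa.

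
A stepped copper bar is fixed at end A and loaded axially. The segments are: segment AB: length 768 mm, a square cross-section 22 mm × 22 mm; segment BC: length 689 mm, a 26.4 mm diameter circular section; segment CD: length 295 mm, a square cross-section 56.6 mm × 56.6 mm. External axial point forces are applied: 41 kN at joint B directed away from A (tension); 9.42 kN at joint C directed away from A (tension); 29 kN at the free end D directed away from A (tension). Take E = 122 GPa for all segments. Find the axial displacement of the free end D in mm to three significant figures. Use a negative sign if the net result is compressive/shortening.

Internal axial forces (sectioning from the free end, tension +): N_CD = 29 kN, N_BC = 38.42 kN, N_AB = 79.42 kN.
A_AB = 484 mm².
A_BC = 547.4 mm².
A_CD = 3204 mm².
δ_AB = 79420·768/(484·122000) = 1.033 mm
δ_BC = 38420·689/(547.4·122000) = 0.3964 mm
δ_CD = 29000·295/(3204·122000) = 0.02189 mm
δ = Σδ_i = 1.451 mm.

1.45 mm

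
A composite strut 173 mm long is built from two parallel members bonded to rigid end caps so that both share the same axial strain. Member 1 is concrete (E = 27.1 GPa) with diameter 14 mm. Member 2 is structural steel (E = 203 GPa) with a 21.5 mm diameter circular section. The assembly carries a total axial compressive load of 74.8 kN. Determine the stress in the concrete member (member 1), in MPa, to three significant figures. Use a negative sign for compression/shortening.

A_1 = 153.9 mm².
A_2 = 363.1 mm².
Equal strain + equilibrium ⇒ each member carries load in proportion to AE: A₁E₁ = 4172000 N, A₂E₂ = 73700000 N, ΣAE = 77870000 N.
σ₁ = P·E₁/ΣAE = -74800·27100/77870000 = -26.03 MPa.

-26.0 MPa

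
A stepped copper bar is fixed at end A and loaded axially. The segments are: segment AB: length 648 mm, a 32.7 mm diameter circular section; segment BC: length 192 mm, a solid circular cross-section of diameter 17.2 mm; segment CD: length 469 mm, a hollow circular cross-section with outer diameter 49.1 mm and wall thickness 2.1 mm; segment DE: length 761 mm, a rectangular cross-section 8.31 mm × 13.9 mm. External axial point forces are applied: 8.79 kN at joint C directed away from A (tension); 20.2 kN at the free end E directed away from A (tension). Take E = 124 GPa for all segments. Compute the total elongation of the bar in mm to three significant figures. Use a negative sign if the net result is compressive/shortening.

1.69 mm

Internal axial forces (sectioning from the free end, tension +): N_DE = 20.2 kN, N_CD = 20.2 kN, N_BC = 28.99 kN, N_AB = 28.99 kN.
A_AB = 839.8 mm².
A_BC = 232.4 mm².
A_CD = 310.1 mm².
A_DE = 115.5 mm².
δ_AB = 28990·648/(839.8·124000) = 0.1804 mm
δ_BC = 28990·192/(232.4·124000) = 0.1932 mm
δ_CD = 20200·469/(310.1·124000) = 0.2464 mm
δ_DE = 20200·761/(115.5·124000) = 1.073 mm
δ = Σδ_i = 1.693 mm.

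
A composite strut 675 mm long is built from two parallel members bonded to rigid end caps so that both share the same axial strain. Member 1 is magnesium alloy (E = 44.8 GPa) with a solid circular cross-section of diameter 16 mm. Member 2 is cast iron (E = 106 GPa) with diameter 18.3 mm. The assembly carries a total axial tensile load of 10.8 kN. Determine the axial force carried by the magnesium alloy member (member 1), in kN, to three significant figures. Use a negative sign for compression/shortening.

2.64 kN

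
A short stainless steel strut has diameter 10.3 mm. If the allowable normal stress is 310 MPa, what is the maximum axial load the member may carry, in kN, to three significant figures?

A = 83.32 mm².
P_max = σ_allow · A = 310 · 83.32 = 25830 N = 25.83 kN.

25.8 kN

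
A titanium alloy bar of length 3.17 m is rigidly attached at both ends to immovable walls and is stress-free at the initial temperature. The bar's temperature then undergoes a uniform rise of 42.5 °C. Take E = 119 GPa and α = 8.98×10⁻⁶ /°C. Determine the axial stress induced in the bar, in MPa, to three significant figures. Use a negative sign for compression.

-45.4 MPa

Free thermal expansion αLΔT = 8.98e-6 · 3170 · 42.5 = 1.21 mm.
The walls impose strain ε = −(1.21)/3170 = -3.8165e-04; σ = Eε = 119000 · -3.8165e-04 = -45.42 MPa.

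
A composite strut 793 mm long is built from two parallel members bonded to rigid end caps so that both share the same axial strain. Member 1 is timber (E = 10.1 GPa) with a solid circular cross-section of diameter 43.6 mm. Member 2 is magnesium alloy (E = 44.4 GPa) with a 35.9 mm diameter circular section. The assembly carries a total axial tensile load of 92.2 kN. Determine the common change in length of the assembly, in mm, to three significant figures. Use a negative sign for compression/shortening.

A_1 = 1493 mm².
A_2 = 1012 mm².
Equal strain + equilibrium ⇒ each member carries load in proportion to AE: A₁E₁ = 15080000 N, A₂E₂ = 44940000 N, ΣAE = 60020000 N.
δ = PL/ΣAE = 92200·793/60020000 = 1.218 mm.

1.22 mm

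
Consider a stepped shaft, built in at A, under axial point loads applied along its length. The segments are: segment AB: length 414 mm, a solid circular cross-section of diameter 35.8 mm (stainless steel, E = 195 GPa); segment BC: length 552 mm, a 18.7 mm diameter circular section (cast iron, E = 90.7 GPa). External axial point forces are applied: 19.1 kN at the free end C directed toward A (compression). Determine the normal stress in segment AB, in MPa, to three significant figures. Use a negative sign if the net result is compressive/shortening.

-19.0 MPa

Internal axial forces (sectioning from the free end, tension +): N_BC = -19.1 kN, N_AB = -19.1 kN.
A_AB = 1007 mm².
σ_AB = N_AB/A_AB = -19100/1007 = -18.97 MPa.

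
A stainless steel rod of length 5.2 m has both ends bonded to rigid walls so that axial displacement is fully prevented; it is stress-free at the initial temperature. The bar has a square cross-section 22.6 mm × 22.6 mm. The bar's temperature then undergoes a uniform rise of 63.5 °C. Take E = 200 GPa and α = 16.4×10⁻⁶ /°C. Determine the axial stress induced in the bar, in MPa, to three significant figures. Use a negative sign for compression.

Free thermal expansion αLΔT = 16.4e-6 · 5200 · 63.5 = 5.415 mm.
The walls impose strain ε = −(5.415)/5200 = -1.0414e-03; σ = Eε = 200000 · -1.0414e-03 = -208.3 MPa.

-208 MPa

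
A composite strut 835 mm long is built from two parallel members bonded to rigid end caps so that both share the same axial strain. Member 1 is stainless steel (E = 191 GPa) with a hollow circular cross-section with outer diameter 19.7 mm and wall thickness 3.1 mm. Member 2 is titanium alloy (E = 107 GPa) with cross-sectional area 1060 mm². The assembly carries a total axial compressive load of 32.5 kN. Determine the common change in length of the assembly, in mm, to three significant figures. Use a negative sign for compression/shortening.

-0.188 mm

A_1 = 161.7 mm².
Equal strain + equilibrium ⇒ each member carries load in proportion to AE: A₁E₁ = 30880000 N, A₂E₂ = 113400000 N, ΣAE = 144300000 N.
δ = PL/ΣAE = -32500·835/144300000 = -0.1881 mm.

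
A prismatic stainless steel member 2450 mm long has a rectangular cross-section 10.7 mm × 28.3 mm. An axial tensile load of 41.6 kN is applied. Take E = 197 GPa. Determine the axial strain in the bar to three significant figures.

A = 302.8 mm².
σ = N/A = 137.4 MPa; ε = σ/E = 137.4/197000 = 6.974e-04.

6.97e-04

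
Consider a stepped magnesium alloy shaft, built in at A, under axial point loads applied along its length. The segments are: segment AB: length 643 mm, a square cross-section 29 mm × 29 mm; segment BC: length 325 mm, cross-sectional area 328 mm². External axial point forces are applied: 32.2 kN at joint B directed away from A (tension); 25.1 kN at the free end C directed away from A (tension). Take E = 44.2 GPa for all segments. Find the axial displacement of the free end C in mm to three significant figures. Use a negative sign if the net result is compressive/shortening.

1.55 mm

Internal axial forces (sectioning from the free end, tension +): N_BC = 25.1 kN, N_AB = 57.3 kN.
A_AB = 841 mm².
δ_AB = 57300·643/(841·44200) = 0.9912 mm
δ_BC = 25100·325/(328·44200) = 0.5627 mm
δ = Σδ_i = 1.554 mm.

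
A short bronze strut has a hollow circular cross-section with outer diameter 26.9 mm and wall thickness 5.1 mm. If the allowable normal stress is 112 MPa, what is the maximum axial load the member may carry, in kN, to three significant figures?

39.1 kN

A = 349.3 mm².
P_max = σ_allow · A = 112 · 349.3 = 39120 N = 39.12 kN.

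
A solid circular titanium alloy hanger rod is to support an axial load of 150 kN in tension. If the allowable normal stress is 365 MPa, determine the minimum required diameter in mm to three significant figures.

22.9 mm

Required area A ≥ P/σ_allow = 150000/365 = 411 mm².
For a solid circular section, d ≥ √(4A/π) = 22.87 mm.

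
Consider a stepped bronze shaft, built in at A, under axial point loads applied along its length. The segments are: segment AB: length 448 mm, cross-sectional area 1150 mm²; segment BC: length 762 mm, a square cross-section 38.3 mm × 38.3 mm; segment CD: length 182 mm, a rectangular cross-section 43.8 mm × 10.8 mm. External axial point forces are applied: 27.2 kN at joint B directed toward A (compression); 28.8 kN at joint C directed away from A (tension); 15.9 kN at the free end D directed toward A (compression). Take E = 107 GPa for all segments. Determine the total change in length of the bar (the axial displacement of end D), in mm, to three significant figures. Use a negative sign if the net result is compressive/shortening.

-0.0466 mm

Internal axial forces (sectioning from the free end, tension +): N_CD = -15.9 kN, N_BC = 12.9 kN, N_AB = -14.3 kN.
A_BC = 1467 mm².
A_CD = 473 mm².
δ_AB = -14300·448/(1150·107000) = -0.05206 mm
δ_BC = 12900·762/(1467·107000) = 0.06263 mm
δ_CD = -15900·182/(473·107000) = -0.05717 mm
δ = Σδ_i = -0.04661 mm.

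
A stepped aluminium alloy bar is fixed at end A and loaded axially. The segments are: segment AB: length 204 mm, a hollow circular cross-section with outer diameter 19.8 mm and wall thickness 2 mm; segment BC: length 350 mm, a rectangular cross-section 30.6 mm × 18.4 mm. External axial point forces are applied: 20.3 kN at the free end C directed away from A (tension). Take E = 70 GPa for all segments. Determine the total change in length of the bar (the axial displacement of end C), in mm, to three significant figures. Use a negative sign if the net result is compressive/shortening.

Internal axial forces (sectioning from the free end, tension +): N_BC = 20.3 kN, N_AB = 20.3 kN.
A_AB = 111.8 mm².
A_BC = 563 mm².
δ_AB = 20300·204/(111.8·70000) = 0.529 mm
δ_BC = 20300·350/(563·70000) = 0.1803 mm
δ = Σδ_i = 0.7092 mm.

0.709 mm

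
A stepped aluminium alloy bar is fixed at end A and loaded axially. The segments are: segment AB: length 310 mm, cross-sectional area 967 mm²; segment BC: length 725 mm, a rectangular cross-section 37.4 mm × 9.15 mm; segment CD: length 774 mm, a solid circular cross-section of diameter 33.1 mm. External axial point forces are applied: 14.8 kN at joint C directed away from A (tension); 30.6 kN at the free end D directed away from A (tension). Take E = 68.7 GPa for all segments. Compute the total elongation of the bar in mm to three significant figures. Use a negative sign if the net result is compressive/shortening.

2.01 mm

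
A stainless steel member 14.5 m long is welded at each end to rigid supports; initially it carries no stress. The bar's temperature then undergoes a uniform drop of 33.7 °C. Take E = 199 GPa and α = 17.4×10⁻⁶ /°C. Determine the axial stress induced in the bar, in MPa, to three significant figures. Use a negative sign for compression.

117 MPa

Free thermal expansion αLΔT = 17.4e-6 · 14500 · -33.7 = -8.503 mm.
The walls impose strain ε = −(-8.503)/14500 = 5.8638e-04; σ = Eε = 199000 · 5.8638e-04 = 116.7 MPa.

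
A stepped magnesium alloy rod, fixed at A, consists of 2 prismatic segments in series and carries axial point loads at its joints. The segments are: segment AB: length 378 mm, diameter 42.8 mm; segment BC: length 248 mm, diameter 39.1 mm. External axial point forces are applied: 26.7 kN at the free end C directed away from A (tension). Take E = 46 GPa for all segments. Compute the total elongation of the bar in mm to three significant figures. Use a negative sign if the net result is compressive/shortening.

Internal axial forces (sectioning from the free end, tension +): N_BC = 26.7 kN, N_AB = 26.7 kN.
A_AB = 1439 mm².
A_BC = 1201 mm².
δ_AB = 26700·378/(1439·46000) = 0.1525 mm
δ_BC = 26700·248/(1201·46000) = 0.1199 mm
δ = Σδ_i = 0.2724 mm.

0.272 mm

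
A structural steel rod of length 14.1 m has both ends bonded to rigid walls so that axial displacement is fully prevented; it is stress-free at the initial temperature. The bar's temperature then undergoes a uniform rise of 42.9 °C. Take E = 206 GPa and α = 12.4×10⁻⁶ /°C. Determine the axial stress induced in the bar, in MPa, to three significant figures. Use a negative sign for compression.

-110 MPa

Free thermal expansion αLΔT = 12.4e-6 · 14100 · 42.9 = 7.501 mm.
The walls impose strain ε = −(7.501)/14100 = -5.3196e-04; σ = Eε = 206000 · -5.3196e-04 = -109.6 MPa.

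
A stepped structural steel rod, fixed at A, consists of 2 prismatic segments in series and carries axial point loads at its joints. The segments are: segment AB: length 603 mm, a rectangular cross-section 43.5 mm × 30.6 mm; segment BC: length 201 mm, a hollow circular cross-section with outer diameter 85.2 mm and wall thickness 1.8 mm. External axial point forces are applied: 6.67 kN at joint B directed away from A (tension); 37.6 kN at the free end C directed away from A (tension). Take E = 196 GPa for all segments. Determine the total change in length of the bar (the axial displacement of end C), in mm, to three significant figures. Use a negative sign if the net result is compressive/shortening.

0.184 mm

Internal axial forces (sectioning from the free end, tension +): N_BC = 37.6 kN, N_AB = 44.27 kN.
A_AB = 1331 mm².
A_BC = 471.6 mm².
δ_AB = 44270·603/(1331·196000) = 0.1023 mm
δ_BC = 37600·201/(471.6·196000) = 0.08176 mm
δ = Σδ_i = 0.1841 mm.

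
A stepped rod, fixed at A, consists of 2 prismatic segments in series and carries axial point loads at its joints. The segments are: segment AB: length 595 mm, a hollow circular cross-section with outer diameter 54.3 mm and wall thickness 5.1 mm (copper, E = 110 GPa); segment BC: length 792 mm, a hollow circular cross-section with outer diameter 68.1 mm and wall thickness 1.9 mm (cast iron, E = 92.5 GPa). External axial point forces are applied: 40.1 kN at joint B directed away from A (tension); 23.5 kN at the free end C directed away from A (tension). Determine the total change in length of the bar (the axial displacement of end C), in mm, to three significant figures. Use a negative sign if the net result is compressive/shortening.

0.946 mm

Internal axial forces (sectioning from the free end, tension +): N_BC = 23.5 kN, N_AB = 63.6 kN.
A_AB = 788.3 mm².
A_BC = 395.1 mm².
δ_AB = 63600·595/(788.3·110000) = 0.4364 mm
δ_BC = 23500·792/(395.1·92500) = 0.5092 mm
δ = Σδ_i = 0.9456 mm.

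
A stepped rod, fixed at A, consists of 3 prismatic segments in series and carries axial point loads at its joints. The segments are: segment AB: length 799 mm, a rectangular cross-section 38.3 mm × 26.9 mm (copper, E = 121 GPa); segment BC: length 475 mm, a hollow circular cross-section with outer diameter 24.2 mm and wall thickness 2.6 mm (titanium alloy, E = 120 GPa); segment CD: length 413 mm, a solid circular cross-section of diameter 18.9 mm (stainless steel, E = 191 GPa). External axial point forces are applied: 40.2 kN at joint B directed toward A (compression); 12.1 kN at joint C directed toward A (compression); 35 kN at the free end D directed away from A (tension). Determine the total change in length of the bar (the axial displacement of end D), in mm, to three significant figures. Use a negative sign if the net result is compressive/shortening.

0.673 mm

Internal axial forces (sectioning from the free end, tension +): N_CD = 35 kN, N_BC = 22.9 kN, N_AB = -17.3 kN.
A_AB = 1030 mm².
A_BC = 176.4 mm².
A_CD = 280.6 mm².
δ_AB = -17300·799/(1030·121000) = -0.1109 mm
δ_BC = 22900·475/(176.4·120000) = 0.5138 mm
δ_CD = 35000·413/(280.6·191000) = 0.2698 mm
δ = Σδ_i = 0.6726 mm.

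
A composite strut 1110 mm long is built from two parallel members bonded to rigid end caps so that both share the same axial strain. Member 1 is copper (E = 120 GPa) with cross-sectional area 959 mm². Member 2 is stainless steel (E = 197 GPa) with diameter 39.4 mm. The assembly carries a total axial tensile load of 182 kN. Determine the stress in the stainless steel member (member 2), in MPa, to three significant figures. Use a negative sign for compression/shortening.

A_2 = 1219 mm².
Equal strain + equilibrium ⇒ each member carries load in proportion to AE: A₁E₁ = 115100000 N, A₂E₂ = 240200000 N, ΣAE = 355300000 N.
σ₂ = P·E₂/ΣAE = 182000·197000/355300000 = 100.9 MPa.

101 MPa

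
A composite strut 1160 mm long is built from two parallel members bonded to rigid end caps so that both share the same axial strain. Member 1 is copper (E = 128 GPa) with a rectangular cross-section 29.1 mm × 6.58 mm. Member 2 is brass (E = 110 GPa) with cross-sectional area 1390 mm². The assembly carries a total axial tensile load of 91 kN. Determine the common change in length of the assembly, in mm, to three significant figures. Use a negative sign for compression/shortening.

A_1 = 191.5 mm².
Equal strain + equilibrium ⇒ each member carries load in proportion to AE: A₁E₁ = 24510000 N, A₂E₂ = 152900000 N, ΣAE = 177400000 N.
δ = PL/ΣAE = 91000·1160/177400000 = 0.595 mm.

0.595 mm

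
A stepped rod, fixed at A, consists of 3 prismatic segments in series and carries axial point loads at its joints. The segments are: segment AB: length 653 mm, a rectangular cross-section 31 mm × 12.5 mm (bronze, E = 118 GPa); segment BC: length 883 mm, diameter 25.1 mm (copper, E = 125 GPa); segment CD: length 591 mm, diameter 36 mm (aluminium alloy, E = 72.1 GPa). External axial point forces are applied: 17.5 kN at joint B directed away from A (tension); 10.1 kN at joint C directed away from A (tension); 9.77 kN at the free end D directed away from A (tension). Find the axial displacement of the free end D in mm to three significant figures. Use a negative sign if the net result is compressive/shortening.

0.896 mm

Internal axial forces (sectioning from the free end, tension +): N_CD = 9.77 kN, N_BC = 19.87 kN, N_AB = 37.37 kN.
A_AB = 387.5 mm².
A_BC = 494.8 mm².
A_CD = 1018 mm².
δ_AB = 37370·653/(387.5·118000) = 0.5337 mm
δ_BC = 19870·883/(494.8·125000) = 0.2837 mm
δ_CD = 9770·591/(1018·72100) = 0.07868 mm
δ = Σδ_i = 0.896 mm.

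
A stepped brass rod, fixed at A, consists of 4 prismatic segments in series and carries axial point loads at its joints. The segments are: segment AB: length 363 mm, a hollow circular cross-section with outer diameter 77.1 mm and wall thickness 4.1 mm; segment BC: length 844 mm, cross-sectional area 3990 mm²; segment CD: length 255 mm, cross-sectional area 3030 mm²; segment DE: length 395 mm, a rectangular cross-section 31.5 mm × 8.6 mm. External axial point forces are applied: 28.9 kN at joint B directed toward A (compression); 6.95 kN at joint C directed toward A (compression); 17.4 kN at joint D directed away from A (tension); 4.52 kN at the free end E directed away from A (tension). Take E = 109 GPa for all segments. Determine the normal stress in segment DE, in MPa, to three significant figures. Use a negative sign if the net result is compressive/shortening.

Internal axial forces (sectioning from the free end, tension +): N_DE = 4.52 kN, N_CD = 21.92 kN, N_BC = 14.97 kN, N_AB = -13.93 kN.
A_DE = 270.9 mm².
σ_DE = N_DE/A_DE = 4520/270.9 = 16.69 MPa.

16.7 MPa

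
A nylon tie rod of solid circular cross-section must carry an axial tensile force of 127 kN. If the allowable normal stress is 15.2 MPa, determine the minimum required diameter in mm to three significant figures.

Required area A ≥ P/σ_allow = 127000/15.2 = 8355 mm².
For a solid circular section, d ≥ √(4A/π) = 103.1 mm.

103 mm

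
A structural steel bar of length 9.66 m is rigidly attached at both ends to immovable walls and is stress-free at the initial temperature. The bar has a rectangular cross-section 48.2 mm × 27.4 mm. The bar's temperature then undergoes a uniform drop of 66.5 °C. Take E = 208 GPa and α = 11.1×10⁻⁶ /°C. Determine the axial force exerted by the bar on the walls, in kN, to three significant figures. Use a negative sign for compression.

203 kN

Free thermal expansion αLΔT = 11.1e-6 · 9660 · -66.5 = -7.131 mm.
The walls impose strain ε = −(-7.131)/9660 = 7.3815e-04; σ = Eε = 208000 · 7.3815e-04 = 153.5 MPa.
Wall reaction R = σ·A = 153.5·1321 = 202800 N = 202.8 kN.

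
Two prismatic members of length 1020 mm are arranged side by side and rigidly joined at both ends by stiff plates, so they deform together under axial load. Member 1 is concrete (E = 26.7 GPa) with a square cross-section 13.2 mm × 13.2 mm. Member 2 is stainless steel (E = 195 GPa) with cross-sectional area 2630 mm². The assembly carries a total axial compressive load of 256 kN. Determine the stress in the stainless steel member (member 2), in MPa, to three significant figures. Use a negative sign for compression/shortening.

-96.5 MPa

A_1 = 174.2 mm².
Equal strain + equilibrium ⇒ each member carries load in proportion to AE: A₁E₁ = 4652000 N, A₂E₂ = 512800000 N, ΣAE = 517500000 N.
σ₂ = P·E₂/ΣAE = -256000·195000/517500000 = -96.46 MPa.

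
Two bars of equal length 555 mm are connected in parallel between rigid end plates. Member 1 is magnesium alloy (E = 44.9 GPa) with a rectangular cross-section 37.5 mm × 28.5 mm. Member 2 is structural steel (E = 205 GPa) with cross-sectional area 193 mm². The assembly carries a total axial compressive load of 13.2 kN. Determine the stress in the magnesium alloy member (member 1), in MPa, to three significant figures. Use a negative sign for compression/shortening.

A_1 = 1069 mm².
Equal strain + equilibrium ⇒ each member carries load in proportion to AE: A₁E₁ = 47990000 N, A₂E₂ = 39560000 N, ΣAE = 87550000 N.
σ₁ = P·E₁/ΣAE = -13200·44900/87550000 = -6.769 MPa.

-6.77 MPa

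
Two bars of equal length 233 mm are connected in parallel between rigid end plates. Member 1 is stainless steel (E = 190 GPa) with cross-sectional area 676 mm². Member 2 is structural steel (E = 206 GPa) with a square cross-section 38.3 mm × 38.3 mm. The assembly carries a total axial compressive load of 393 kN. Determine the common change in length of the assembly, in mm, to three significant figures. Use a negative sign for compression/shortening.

-0.213 mm

A_2 = 1467 mm².
Equal strain + equilibrium ⇒ each member carries load in proportion to AE: A₁E₁ = 128400000 N, A₂E₂ = 302200000 N, ΣAE = 430600000 N.
δ = PL/ΣAE = -393000·233/430600000 = -0.2126 mm.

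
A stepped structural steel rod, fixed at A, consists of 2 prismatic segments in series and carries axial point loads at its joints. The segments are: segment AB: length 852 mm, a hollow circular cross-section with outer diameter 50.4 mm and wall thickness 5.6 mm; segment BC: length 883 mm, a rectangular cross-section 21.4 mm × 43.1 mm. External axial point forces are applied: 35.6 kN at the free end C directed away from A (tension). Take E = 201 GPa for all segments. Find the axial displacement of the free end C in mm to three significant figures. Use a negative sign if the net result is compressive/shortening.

0.361 mm

Internal axial forces (sectioning from the free end, tension +): N_BC = 35.6 kN, N_AB = 35.6 kN.
A_AB = 788.2 mm².
A_BC = 922.3 mm².
δ_AB = 35600·852/(788.2·201000) = 0.1915 mm
δ_BC = 35600·883/(922.3·201000) = 0.1696 mm
δ = Σδ_i = 0.361 mm.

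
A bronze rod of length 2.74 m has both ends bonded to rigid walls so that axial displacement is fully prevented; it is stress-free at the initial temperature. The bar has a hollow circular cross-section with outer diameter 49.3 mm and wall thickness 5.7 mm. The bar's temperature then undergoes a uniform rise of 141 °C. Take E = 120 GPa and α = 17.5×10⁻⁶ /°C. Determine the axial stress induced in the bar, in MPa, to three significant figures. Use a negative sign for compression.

Free thermal expansion αLΔT = 17.5e-6 · 2740 · 141 = 6.761 mm.
The walls impose strain ε = −(6.761)/2740 = -2.4675e-03; σ = Eε = 120000 · -2.4675e-03 = -296.1 MPa.

-296 MPa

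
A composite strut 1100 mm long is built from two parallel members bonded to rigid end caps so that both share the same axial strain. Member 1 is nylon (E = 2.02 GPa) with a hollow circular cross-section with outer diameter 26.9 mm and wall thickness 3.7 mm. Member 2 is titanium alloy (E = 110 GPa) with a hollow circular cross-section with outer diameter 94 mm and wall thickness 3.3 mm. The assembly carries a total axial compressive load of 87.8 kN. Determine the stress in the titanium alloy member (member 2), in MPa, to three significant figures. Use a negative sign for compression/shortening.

A_1 = 269.7 mm².
A_2 = 940.3 mm².
Equal strain + equilibrium ⇒ each member carries load in proportion to AE: A₁E₁ = 544700 N, A₂E₂ = 103400000 N, ΣAE = 104000000 N.
σ₂ = P·E₂/ΣAE = -87800·110000/104000000 = -92.88 MPa.

-92.9 MPa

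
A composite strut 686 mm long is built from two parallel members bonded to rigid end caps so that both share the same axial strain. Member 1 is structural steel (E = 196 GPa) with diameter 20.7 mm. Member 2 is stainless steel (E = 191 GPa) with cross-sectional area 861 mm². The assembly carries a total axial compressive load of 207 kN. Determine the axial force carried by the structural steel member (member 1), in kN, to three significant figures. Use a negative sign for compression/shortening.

-59.3 kN

A_1 = 336.5 mm².
Equal strain + equilibrium ⇒ each member carries load in proportion to AE: A₁E₁ = 65960000 N, A₂E₂ = 164500000 N, ΣAE = 230400000 N.
F₁ = P·A₁E₁/ΣAE = -207000·65960000/230400000 = -59260 N.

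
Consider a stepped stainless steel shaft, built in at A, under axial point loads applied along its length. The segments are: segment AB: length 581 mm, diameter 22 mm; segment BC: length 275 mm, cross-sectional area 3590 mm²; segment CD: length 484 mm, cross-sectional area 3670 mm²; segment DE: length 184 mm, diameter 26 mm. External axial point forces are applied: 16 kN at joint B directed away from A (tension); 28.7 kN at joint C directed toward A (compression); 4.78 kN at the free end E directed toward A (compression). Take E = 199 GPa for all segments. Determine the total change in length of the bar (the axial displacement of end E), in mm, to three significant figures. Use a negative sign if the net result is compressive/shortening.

Internal axial forces (sectioning from the free end, tension +): N_DE = -4.78 kN, N_CD = -4.78 kN, N_BC = -33.48 kN, N_AB = -17.48 kN.
A_AB = 380.1 mm².
A_DE = 530.9 mm².
δ_AB = -17480·581/(380.1·199000) = -0.1343 mm
δ_BC = -33480·275/(3590·199000) = -0.01289 mm
δ_CD = -4780·484/(3670·199000) = -0.003168 mm
δ_DE = -4780·184/(530.9·199000) = -0.008324 mm
δ = Σδ_i = -0.1586 mm.

-0.159 mm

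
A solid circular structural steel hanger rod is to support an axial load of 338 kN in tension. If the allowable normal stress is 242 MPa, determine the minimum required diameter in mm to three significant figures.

42.2 mm

Required area A ≥ P/σ_allow = 338000/242 = 1397 mm².
For a solid circular section, d ≥ √(4A/π) = 42.17 mm.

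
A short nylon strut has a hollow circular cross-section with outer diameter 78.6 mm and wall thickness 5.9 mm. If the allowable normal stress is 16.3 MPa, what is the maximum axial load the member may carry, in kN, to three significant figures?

22.0 kN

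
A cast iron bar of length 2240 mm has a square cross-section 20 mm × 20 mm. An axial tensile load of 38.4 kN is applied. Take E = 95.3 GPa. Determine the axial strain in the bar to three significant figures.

0.00101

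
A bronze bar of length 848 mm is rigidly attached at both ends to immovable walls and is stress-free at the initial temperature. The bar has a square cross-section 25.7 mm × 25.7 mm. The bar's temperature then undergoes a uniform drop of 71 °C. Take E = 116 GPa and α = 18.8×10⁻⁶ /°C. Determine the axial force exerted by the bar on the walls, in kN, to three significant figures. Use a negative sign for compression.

102 kN

Free thermal expansion αLΔT = 18.8e-6 · 848 · -71 = -1.132 mm.
The walls impose strain ε = −(-1.132)/848 = 1.3348e-03; σ = Eε = 116000 · 1.3348e-03 = 154.8 MPa.
Wall reaction R = σ·A = 154.8·660.5 = 102300 N = 102.3 kN.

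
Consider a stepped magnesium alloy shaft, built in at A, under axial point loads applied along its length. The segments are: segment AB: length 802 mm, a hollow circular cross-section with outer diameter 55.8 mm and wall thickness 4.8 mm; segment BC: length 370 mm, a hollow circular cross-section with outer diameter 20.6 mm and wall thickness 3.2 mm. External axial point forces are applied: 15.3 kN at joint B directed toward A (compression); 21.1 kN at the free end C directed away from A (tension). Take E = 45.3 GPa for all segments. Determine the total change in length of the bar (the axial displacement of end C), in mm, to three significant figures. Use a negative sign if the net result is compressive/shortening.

1.12 mm

Internal axial forces (sectioning from the free end, tension +): N_BC = 21.1 kN, N_AB = 5.8 kN.
A_AB = 769.1 mm².
A_BC = 174.9 mm².
δ_AB = 5800·802/(769.1·45300) = 0.1335 mm
δ_BC = 21100·370/(174.9·45300) = 0.9852 mm
δ = Σδ_i = 1.119 mm.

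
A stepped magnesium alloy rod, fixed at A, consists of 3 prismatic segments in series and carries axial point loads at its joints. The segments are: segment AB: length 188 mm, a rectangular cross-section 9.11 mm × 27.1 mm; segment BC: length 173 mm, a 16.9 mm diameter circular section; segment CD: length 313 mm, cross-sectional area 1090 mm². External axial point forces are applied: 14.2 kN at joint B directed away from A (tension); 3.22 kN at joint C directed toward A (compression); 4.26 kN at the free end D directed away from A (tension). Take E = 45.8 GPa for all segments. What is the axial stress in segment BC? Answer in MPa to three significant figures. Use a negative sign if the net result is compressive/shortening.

4.64 MPa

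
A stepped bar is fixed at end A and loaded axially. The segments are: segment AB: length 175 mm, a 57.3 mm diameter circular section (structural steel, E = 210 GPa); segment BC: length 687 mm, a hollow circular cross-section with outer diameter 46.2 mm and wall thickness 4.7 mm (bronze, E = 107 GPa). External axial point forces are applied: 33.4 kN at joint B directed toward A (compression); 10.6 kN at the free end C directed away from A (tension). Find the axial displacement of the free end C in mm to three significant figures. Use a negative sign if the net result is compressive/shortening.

Internal axial forces (sectioning from the free end, tension +): N_BC = 10.6 kN, N_AB = -22.8 kN.
A_AB = 2579 mm².
A_BC = 612.8 mm².
δ_AB = -22800·175/(2579·210000) = -0.007368 mm
δ_BC = 10600·687/(612.8·107000) = 0.1111 mm
δ = Σδ_i = 0.1037 mm.

0.104 mm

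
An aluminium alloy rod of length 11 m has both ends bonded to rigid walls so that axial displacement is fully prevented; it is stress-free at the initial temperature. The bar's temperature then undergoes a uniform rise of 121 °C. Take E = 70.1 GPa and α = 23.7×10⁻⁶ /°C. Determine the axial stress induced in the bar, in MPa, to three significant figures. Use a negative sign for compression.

Free thermal expansion αLΔT = 23.7e-6 · 11000 · 121 = 31.54 mm.
The walls impose strain ε = −(31.54)/11000 = -2.8677e-03; σ = Eε = 70100 · -2.8677e-03 = -201 MPa.

-201 MPa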